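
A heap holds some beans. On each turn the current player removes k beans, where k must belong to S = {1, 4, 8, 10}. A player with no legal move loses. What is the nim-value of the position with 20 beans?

n :  0  1  2  3  4  5  6  7  8  9 10 11 12 13 14 15 16 17 18 19 20
G :  0  1  0  1  2  0  1  0  1  2  3  2  3  4  0  1  0  1  2  0  1

1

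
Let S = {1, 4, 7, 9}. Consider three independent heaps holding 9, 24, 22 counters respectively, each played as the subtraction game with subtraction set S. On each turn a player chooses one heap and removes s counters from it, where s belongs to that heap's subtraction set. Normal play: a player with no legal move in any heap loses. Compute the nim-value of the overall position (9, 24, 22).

0

All heaps use S = {1, 4, 7, 9}:
n :  0  1  2  3  4  5  6  7  8  9 10 11 12 13 14 15 16 17 18 19 20 21 22 23 24
G :  0  1  0  1  2  0  1  2  0  1  0  1  2  0  1  2  0  1  0  1  2  0  1  2  0
Heap A: G(9) = 1.
Heap B: G(24) = 0.
Heap C: G(22) = 1.
Combined Grundy value = 1 ⊕ 0 ⊕ 1 = 0.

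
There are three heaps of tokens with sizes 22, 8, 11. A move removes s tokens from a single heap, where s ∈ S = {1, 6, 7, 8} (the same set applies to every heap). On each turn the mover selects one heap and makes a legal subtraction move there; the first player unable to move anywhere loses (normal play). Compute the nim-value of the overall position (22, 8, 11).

2

All heaps use S = {1, 6, 7, 8}:
n :  0  1  2  3  4  5  6  7  8  9 10 11 12 13 14 15 16 17 18 19 20 21 22
G :  0  1  0  1  0  1  2  3  2  3  2  3  4  0  1  0  1  0  1  2  3  2  3
Heap A: G(22) = 3.
Heap B: G(8) = 2.
Heap C: G(11) = 3.
Combined Grundy value = 3 ⊕ 2 ⊕ 3 = 2.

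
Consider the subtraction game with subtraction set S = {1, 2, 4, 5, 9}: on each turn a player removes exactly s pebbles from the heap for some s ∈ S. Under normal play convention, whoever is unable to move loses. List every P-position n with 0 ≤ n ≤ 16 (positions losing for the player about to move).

0, 3, 6, 13, 16

G(0) = 0
G(1) = mex{0} = 1
G(2) = mex{1,0} = 2
G(3) = mex{2,1} = 0
G(4) = mex{0,2,0} = 1
G(5) = mex{1,0,1,0} = 2
G(6) = mex{2,1,2,1} = 0
G(7) = mex{0,2,0,2} = 1
G(8) = mex{1,0,1,0} = 2
G(9) = mex{2,1,2,1,0} = 3
G(10) = mex{3,2,0,2,1} = 4
G(11) = mex{4,3,1,0,2} = 5
G(12) = mex{5,4,2,1,0} = 3
G(13) = mex{3,5,3,2,1} = 0
G(14) = mex{0,3,4,3,2} = 1
G(15) = mex{1,0,5,4,0} = 2
G(16) = mex{2,1,3,5,1} = 0
P-positions are exactly the n with G(n) = 0.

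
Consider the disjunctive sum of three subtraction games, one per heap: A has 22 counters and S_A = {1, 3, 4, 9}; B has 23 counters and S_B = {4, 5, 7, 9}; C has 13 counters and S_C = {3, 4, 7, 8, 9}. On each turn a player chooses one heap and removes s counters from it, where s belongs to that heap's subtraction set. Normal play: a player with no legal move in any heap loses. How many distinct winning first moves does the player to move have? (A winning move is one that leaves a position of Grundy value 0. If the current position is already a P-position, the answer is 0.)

3

Heap A, S = {1, 3, 4, 9}:
G(0) = 0
G(1) = mex{0} = 1
G(2) = mex{1} = 0
G(3) = mex{0,0} = 1
G(4) = mex{1,1,0} = 2
G(5) = mex{2,0,1} = 3
G(6) = mex{3,1,0} = 2
G(7) = mex{2,2,1} = 0
G(8) = mex{0,3,2} = 1
G(9) = mex{1,2,3,0} = 4
G(10) = mex{4,0,2,1} = 3
G(11) = mex{3,1,0,0} = 2
G(12) = mex{2,4,1,1} = 0
G(13) = mex{0,3,4,2} = 1
G(14) = mex{1,2,3,3} = 0
G(15) = mex{0,0,2,2} = 1
G(16) = mex{1,1,0,0} = 2
G(17) = mex{2,0,1,1} = 3
G(18) = mex{3,1,0,4} = 2
G(19) = mex{2,2,1,3} = 0
G(20) = mex{0,3,2,2} = 1
G(21) = mex{1,2,3,0} = 4
G(22) = mex{4,0,2,1} = 3
G_A(22) = 3.
Heap B, S = {4, 5, 7, 9}:
n :  0  1  2  3  4  5  6  7  8  9 10 11 12 13 14 15 16 17 18 19 20 21 22 23
G :  0  0  0  0  1  1  1  1  2  2  2  2  3  0  0  0  0  1  1  1  1  2  2  2
G_B(23) = 2.
Heap C, S = {3, 4, 7, 8, 9}:
G(0) = 0
G(1) = mex{} = 0
G(2) = mex{} = 0
G(3) = mex{0} = 1
G(4) = mex{0,0} = 1
G(5) = mex{0,0} = 1
G(6) = mex{1,0} = 2
G(7) = mex{1,1,0} = 2
G(8) = mex{1,1,0,0} = 2
G(9) = mex{2,1,0,0,0} = 3
G(10) = mex{2,2,1,0,0} = 3
G(11) = mex{2,2,1,1,0} = 3
G(12) = mex{3,2,1,1,1} = 0
G(13) = mex{3,3,2,1,1} = 0
G_C(13) = 0.
Combined Grundy value = 3 ⊕ 2 ⊕ 0 = 1.
A winning move leaves total XOR = 0, i.e. changes one component's Grundy value g to g ⊕ X where X is the current total.
Heap A: need g' = 3⊕1 = 2. Options: 22−1→G=4, 22−3→G=0, 22−4→G=2, 22−9→G=1. Hits: 1.
Heap B: need g' = 2⊕1 = 3. Options: 23−4→G=1, 23−5→G=1, 23−7→G=0, 23−9→G=0. Hits: 0.
Heap C: need g' = 0⊕1 = 1. Options: 13−3→G=3, 13−4→G=3, 13−7→G=2, 13−8→G=1, 13−9→G=1. Hits: 2.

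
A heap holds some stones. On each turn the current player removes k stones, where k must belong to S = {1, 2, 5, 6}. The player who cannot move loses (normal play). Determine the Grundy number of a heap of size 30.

2

G(0) = 0
G(1) = mex{0} = 1
G(2) = mex{1,0} = 2
G(3) = mex{2,1} = 0
G(4) = mex{0,2} = 1
G(5) = mex{1,0,0} = 2
G(6) = mex{2,1,1,0} = 3
G(7) = mex{3,2,2,1} = 0
G(8) = mex{0,3,0,2} = 1
G(9) = mex{1,0,1,0} = 2
G(10) = mex{2,1,2,1} = 0
G(11) = mex{0,2,3,2} = 1
G(12) = mex{1,0,0,3} = 2
G(13) = mex{2,1,1,0} = 3
G(14) = mex{3,2,2,1} = 0
G(15) = mex{0,3,0,2} = 1
G(16) = mex{1,0,1,0} = 2
G(17) = mex{2,1,2,1} = 0
G(18) = mex{0,2,3,2} = 1
G(19) = mex{1,0,0,3} = 2
G(20) = mex{2,1,1,0} = 3
G(21) = mex{3,2,2,1} = 0
G(22) = mex{0,3,0,2} = 1
G(23) = mex{1,0,1,0} = 2
G(24) = mex{2,1,2,1} = 0
G(25) = mex{0,2,3,2} = 1
G(26) = mex{1,0,0,3} = 2
G(27) = mex{2,1,1,0} = 3
G(28) = mex{3,2,2,1} = 0
G(29) = mex{0,3,0,2} = 1
G(30) = mex{1,0,1,0} = 2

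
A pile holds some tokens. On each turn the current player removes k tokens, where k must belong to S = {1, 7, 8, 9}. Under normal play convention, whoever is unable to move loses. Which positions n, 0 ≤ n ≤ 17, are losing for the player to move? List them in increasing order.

0, 2, 4, 6, 16

n :  0  1  2  3  4  5  6  7  8  9 10 11 12 13 14 15 16 17
G :  0  1  0  1  0  1  0  1  2  3  2  3  2  3  2  3  0  1
P-positions are exactly the n with G(n) = 0.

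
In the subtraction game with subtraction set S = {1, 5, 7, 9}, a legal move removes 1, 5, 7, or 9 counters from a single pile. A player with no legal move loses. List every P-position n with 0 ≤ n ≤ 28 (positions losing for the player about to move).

n :  0  1  2  3  4  5  6  7  8  9 10 11 12 13 14 15 16 17 18 19 20 21 22 23 24 25 26 27 28
G :  0  1  0  1  0  1  0  1  0  1  0  1  0  1  0  1  0  1  0  1  0  1  0  1  0  1  0  1  0
P-positions are exactly the n with G(n) = 0.

0, 2, 4, 6, 8, 10, 12, 14, 16, 18, 20, 22, 24, 26, 28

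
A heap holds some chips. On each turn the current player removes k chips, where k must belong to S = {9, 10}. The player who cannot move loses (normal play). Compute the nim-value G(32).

1

G(0) = 0
G(1) = mex{} = 0
G(2) = mex{} = 0
G(3) = mex{} = 0
G(4) = mex{} = 0
G(5) = mex{} = 0
G(6) = mex{} = 0
G(7) = mex{} = 0
G(8) = mex{} = 0
G(9) = mex{0} = 1
G(10) = mex{0,0} = 1
G(11) = mex{0,0} = 1
G(12) = mex{0,0} = 1
G(13) = mex{0,0} = 1
G(14) = mex{0,0} = 1
G(15) = mex{0,0} = 1
G(16) = mex{0,0} = 1
G(17) = mex{0,0} = 1
G(18) = mex{1,0} = 2
G(19) = mex{1,1} = 0
G(20) = mex{1,1} = 0
G(21) = mex{1,1} = 0
G(22) = mex{1,1} = 0
G(23) = mex{1,1} = 0
G(24) = mex{1,1} = 0
G(25) = mex{1,1} = 0
G(26) = mex{1,1} = 0
G(27) = mex{2,1} = 0
G(28) = mex{0,2} = 1
G(29) = mex{0,0} = 1
G(30) = mex{0,0} = 1
G(31) = mex{0,0} = 1
G(32) = mex{0,0} = 1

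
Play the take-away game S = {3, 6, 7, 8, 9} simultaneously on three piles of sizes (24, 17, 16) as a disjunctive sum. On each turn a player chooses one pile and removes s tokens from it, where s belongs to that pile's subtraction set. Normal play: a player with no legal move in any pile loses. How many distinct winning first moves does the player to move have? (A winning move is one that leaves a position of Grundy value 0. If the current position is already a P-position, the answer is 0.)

All piles use S = {3, 6, 7, 8, 9}:
n :  0  1  2  3  4  5  6  7  8  9 10 11 12 13 14 15 16 17 18 19 20 21 22 23 24
G :  0  0  0  1  1  1  2  2  2  3  3  3  0  0  0  1  1  1  2  2  2  3  3  3  0
Pile A: G(24) = 0.
Pile B: G(17) = 1.
Pile C: G(16) = 1.
Combined Grundy value = 0 ⊕ 1 ⊕ 1 = 0.
A winning move leaves total XOR = 0, i.e. changes one component's Grundy value g to g ⊕ X where X is the current total.
Pile A: target g' = 0⊕0 = 0, but every legal move changes the Grundy value (mex property), so 0 moves.
Pile B: target g' = 1⊕0 = 1, but every legal move changes the Grundy value (mex property), so 0 moves.
Pile C: target g' = 1⊕0 = 1, but every legal move changes the Grundy value (mex property), so 0 moves.

0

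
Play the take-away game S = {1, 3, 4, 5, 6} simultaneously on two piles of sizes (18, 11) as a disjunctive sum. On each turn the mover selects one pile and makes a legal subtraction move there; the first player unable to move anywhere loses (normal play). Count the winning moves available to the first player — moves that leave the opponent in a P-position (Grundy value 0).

All piles use S = {1, 3, 4, 5, 6}:
G(0) = 0
G(1) = mex{0} = 1
G(2) = mex{1} = 0
G(3) = mex{0,0} = 1
G(4) = mex{1,1,0} = 2
G(5) = mex{2,0,1,0} = 3
G(6) = mex{3,1,0,1,0} = 2
G(7) = mex{2,2,1,0,1} = 3
G(8) = mex{3,3,2,1,0} = 4
G(9) = mex{4,2,3,2,1} = 0
G(10) = mex{0,3,2,3,2} = 1
G(11) = mex{1,4,3,2,3} = 0
G(12) = mex{0,0,4,3,2} = 1
G(13) = mex{1,1,0,4,3} = 2
G(14) = mex{2,0,1,0,4} = 3
G(15) = mex{3,1,0,1,0} = 2
G(16) = mex{2,2,1,0,1} = 3
G(17) = mex{3,3,2,1,0} = 4
G(18) = mex{4,2,3,2,1} = 0
Pile A: G(18) = 0.
Pile B: G(11) = 0.
Combined Grundy value = 0 ⊕ 0 = 0.
A winning move leaves total XOR = 0, i.e. changes one component's Grundy value g to g ⊕ X where X is the current total.
Pile A: target g' = 0⊕0 = 0, but every legal move changes the Grundy value (mex property), so 0 moves.
Pile B: target g' = 0⊕0 = 0, but every legal move changes the Grundy value (mex property), so 0 moves.

0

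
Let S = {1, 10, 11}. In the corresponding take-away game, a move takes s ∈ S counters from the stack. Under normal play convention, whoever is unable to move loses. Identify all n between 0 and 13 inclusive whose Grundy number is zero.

0, 2, 4, 6, 8

n :  0  1  2  3  4  5  6  7  8  9 10 11 12 13
G :  0  1  0  1  0  1  0  1  0  1  2  3  2  3
P-positions are exactly the n with G(n) = 0.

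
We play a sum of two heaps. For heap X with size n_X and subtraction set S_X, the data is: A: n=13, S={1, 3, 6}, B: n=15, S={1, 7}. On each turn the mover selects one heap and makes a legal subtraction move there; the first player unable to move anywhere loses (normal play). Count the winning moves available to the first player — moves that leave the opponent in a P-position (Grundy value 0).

4

Heap A, S = {1, 3, 6}:
G(0) = 0
G(1) = mex{0} = 1
G(2) = mex{1} = 0
G(3) = mex{0,0} = 1
G(4) = mex{1,1} = 0
G(5) = mex{0,0} = 1
G(6) = mex{1,1,0} = 2
G(7) = mex{2,0,1} = 3
G(8) = mex{3,1,0} = 2
G(9) = mex{2,2,1} = 0
G(10) = mex{0,3,0} = 1
G(11) = mex{1,2,1} = 0
G(12) = mex{0,0,2} = 1
G(13) = mex{1,1,3} = 0
G_A(13) = 0.
Heap B, S = {1, 7}:
G(0) = 0
G(1) = mex{0} = 1
G(2) = mex{1} = 0
G(3) = mex{0} = 1
G(4) = mex{1} = 0
G(5) = mex{0} = 1
G(6) = mex{1} = 0
G(7) = mex{0,0} = 1
G(8) = mex{1,1} = 0
G(9) = mex{0,0} = 1
G(10) = mex{1,1} = 0
G(11) = mex{0,0} = 1
G(12) = mex{1,1} = 0
G(13) = mex{0,0} = 1
G(14) = mex{1,1} = 0
G(15) = mex{0,0} = 1
G_B(15) = 1.
Combined Grundy value = 0 ⊕ 1 = 1.
A winning move leaves total XOR = 0, i.e. changes one component's Grundy value g to g ⊕ X where X is the current total.
Heap A: need g' = 0⊕1 = 1. Options: 13−1→G=1, 13−3→G=1, 13−6→G=3. Hits: 2.
Heap B: need g' = 1⊕1 = 0. Options: 15−1→G=0, 15−7→G=0. Hits: 2.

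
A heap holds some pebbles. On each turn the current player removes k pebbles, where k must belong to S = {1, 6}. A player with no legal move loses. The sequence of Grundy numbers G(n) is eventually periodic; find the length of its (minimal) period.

7

n :  0  1  2  3  4  5  6  7  8  9 10 11 12 13 14 15
G :  0  1  0  1  0  1  2  0  1  0  1  0  1  2  0  1
G(n+7) = G(n) holds for n = 0,…,5 (a full window of length max(S) = 6), so the sequence is purely periodic with period 7.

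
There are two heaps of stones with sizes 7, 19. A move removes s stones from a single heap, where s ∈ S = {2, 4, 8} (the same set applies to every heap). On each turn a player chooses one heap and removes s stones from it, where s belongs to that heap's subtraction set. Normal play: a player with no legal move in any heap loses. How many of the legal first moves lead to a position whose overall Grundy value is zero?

0

All heaps use S = {2, 4, 8}:
n :  0  1  2  3  4  5  6  7  8  9 10 11 12 13 14 15 16 17 18 19
G :  0  0  1  1  2  2  0  0  1  1  2  2  0  0  1  1  2  2  0  0
Heap A: G(7) = 0.
Heap B: G(19) = 0.
Combined Grundy value = 0 ⊕ 0 = 0.
A winning move leaves total XOR = 0, i.e. changes one component's Grundy value g to g ⊕ X where X is the current total.
Heap A: target g' = 0⊕0 = 0, but every legal move changes the Grundy value (mex property), so 0 moves.
Heap B: target g' = 0⊕0 = 0, but every legal move changes the Grundy value (mex property), so 0 moves.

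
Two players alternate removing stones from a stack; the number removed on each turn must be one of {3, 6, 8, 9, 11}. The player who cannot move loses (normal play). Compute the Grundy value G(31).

1

G(0) = 0
G(1) = mex{} = 0
G(2) = mex{} = 0
G(3) = mex{0} = 1
G(4) = mex{0} = 1
G(5) = mex{0} = 1
G(6) = mex{1,0} = 2
G(7) = mex{1,0} = 2
G(8) = mex{1,0,0} = 2
G(9) = mex{2,1,0,0} = 3
G(10) = mex{2,1,0,0} = 3
G(11) = mex{2,1,1,0,0} = 3
G(12) = mex{3,2,1,1,0} = 4
G(13) = mex{3,2,1,1,0} = 4
G(14) = mex{3,2,2,1,1} = 0
G(15) = mex{4,3,2,2,1} = 0
G(16) = mex{4,3,2,2,1} = 0
G(17) = mex{0,3,3,2,2} = 1
G(18) = mex{0,4,3,3,2} = 1
G(19) = mex{0,4,3,3,2} = 1
G(20) = mex{1,0,4,3,3} = 2
G(21) = mex{1,0,4,4,3} = 2
G(22) = mex{1,0,0,4,3} = 2
G(23) = mex{2,1,0,0,4} = 3
G(24) = mex{2,1,0,0,4} = 3
G(25) = mex{2,1,1,0,0} = 3
G(26) = mex{3,2,1,1,0} = 4
G(27) = mex{3,2,1,1,0} = 4
G(28) = mex{3,2,2,1,1} = 0
G(29) = mex{4,3,2,2,1} = 0
G(30) = mex{4,3,2,2,1} = 0
G(31) = mex{0,3,3,2,2} = 1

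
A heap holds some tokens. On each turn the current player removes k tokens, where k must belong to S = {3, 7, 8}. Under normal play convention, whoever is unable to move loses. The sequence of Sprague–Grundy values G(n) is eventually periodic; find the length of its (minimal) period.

G(0) = 0
G(1) = mex{} = 0
G(2) = mex{} = 0
G(3) = mex{0} = 1
G(4) = mex{0} = 1
G(5) = mex{0} = 1
G(6) = mex{1} = 0
G(7) = mex{1,0} = 2
G(8) = mex{1,0,0} = 2
G(9) = mex{0,0,0} = 1
G(10) = mex{2,1,0} = 3
G(11) = mex{2,1,1} = 0
G(12) = mex{1,1,1} = 0
G(13) = mex{3,0,1} = 2
G(14) = mex{0,2,0} = 1
G(15) = mex{0,2,2} = 1
G(16) = mex{2,1,2} = 0
G(17) = mex{1,3,1} = 0
G(18) = mex{1,0,3} = 2
G(19) = mex{0,0,0} = 1
G(20) = mex{0,2,0} = 1
G(21) = mex{2,1,2} = 0
G(22) = mex{1,1,1} = 0
G(23) = mex{1,0,1} = 2
G(24) = mex{0,0,0} = 1
G(25) = mex{0,2,0} = 1
From n = 11 onward G(n+5) = G(n); since this holds over max(S) = 8 consecutive positions the period is 5 (pre-period 11).

5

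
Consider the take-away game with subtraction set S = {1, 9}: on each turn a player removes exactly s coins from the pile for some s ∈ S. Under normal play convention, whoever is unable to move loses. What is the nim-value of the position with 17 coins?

G(0) = 0
G(1) = mex{0} = 1
G(2) = mex{1} = 0
G(3) = mex{0} = 1
G(4) = mex{1} = 0
G(5) = mex{0} = 1
G(6) = mex{1} = 0
G(7) = mex{0} = 1
G(8) = mex{1} = 0
G(9) = mex{0,0} = 1
G(10) = mex{1,1} = 0
G(11) = mex{0,0} = 1
G(12) = mex{1,1} = 0
G(13) = mex{0,0} = 1
G(14) = mex{1,1} = 0
G(15) = mex{0,0} = 1
G(16) = mex{1,1} = 0
G(17) = mex{0,0} = 1

1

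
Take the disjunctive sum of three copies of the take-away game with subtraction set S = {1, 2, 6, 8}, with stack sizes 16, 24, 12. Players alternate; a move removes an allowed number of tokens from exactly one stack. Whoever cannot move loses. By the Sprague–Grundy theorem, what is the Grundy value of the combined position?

0

All stacks use S = {1, 2, 6, 8}:
n :  0  1  2  3  4  5  6  7  8  9 10 11 12 13 14 15 16 17 18 19 20 21 22 23 24
G :  0  1  2  0  1  2  3  0  1  2  0  1  2  3  0  1  2  0  1  2  3  0  1  2  0
Stack A: G(16) = 2.
Stack B: G(24) = 0.
Stack C: G(12) = 2.
Combined Grundy value = 2 ⊕ 0 ⊕ 2 = 0.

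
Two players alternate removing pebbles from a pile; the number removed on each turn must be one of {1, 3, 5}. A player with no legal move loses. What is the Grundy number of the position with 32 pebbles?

G(0) = 0
G(1) = mex{0} = 1
G(2) = mex{1} = 0
G(3) = mex{0,0} = 1
G(4) = mex{1,1} = 0
G(5) = mex{0,0,0} = 1
G(6) = mex{1,1,1} = 0
G(7) = mex{0,0,0} = 1
G(8) = mex{1,1,1} = 0
G(9) = mex{0,0,0} = 1
G(10) = mex{1,1,1} = 0
G(11) = mex{0,0,0} = 1
G(12) = mex{1,1,1} = 0
G(13) = mex{0,0,0} = 1
G(14) = mex{1,1,1} = 0
G(15) = mex{0,0,0} = 1
G(16) = mex{1,1,1} = 0
G(17) = mex{0,0,0} = 1
G(18) = mex{1,1,1} = 0
G(19) = mex{0,0,0} = 1
G(20) = mex{1,1,1} = 0
G(21) = mex{0,0,0} = 1
G(22) = mex{1,1,1} = 0
G(23) = mex{0,0,0} = 1
G(24) = mex{1,1,1} = 0
G(25) = mex{0,0,0} = 1
G(26) = mex{1,1,1} = 0
G(27) = mex{0,0,0} = 1
G(28) = mex{1,1,1} = 0
G(29) = mex{0,0,0} = 1
G(30) = mex{1,1,1} = 0
G(31) = mex{0,0,0} = 1
G(32) = mex{1,1,1} = 0

0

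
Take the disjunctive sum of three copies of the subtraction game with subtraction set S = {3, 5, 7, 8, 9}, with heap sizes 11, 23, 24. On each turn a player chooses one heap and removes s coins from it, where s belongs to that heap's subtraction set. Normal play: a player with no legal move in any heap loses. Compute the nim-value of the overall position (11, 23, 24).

All heaps use S = {3, 5, 7, 8, 9}:
n :  0  1  2  3  4  5  6  7  8  9 10 11 12 13 14 15 16 17 18 19 20 21 22 23 24
G :  0  0  0  1  1  1  2  2  2  3  3  3  0  0  0  1  1  1  2  2  2  3  3  3  0
Heap A: G(11) = 3.
Heap B: G(23) = 3.
Heap C: G(24) = 0.
Combined Grundy value = 3 ⊕ 3 ⊕ 0 = 0.

0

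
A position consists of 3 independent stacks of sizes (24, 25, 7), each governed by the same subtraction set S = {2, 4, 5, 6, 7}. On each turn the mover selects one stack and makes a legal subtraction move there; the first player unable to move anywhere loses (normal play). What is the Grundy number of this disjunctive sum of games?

All stacks use S = {2, 4, 5, 6, 7}:
G(0) = 0
G(1) = mex{} = 0
G(2) = mex{0} = 1
G(3) = mex{0} = 1
G(4) = mex{1,0} = 2
G(5) = mex{1,0,0} = 2
G(6) = mex{2,1,0,0} = 3
G(7) = mex{2,1,1,0,0} = 3
G(8) = mex{3,2,1,1,0} = 4
G(9) = mex{3,2,2,1,1} = 0
G(10) = mex{4,3,2,2,1} = 0
G(11) = mex{0,3,3,2,2} = 1
G(12) = mex{0,4,3,3,2} = 1
G(13) = mex{1,0,4,3,3} = 2
G(14) = mex{1,0,0,4,3} = 2
G(15) = mex{2,1,0,0,4} = 3
G(16) = mex{2,1,1,0,0} = 3
G(17) = mex{3,2,1,1,0} = 4
G(18) = mex{3,2,2,1,1} = 0
G(19) = mex{4,3,2,2,1} = 0
G(20) = mex{0,3,3,2,2} = 1
G(21) = mex{0,4,3,3,2} = 1
G(22) = mex{1,0,4,3,3} = 2
G(23) = mex{1,0,0,4,3} = 2
G(24) = mex{2,1,0,0,4} = 3
G(25) = mex{2,1,1,0,0} = 3
Stack A: G(24) = 3.
Stack B: G(25) = 3.
Stack C: G(7) = 3.
Combined Grundy value = 3 ⊕ 3 ⊕ 3 = 3.

3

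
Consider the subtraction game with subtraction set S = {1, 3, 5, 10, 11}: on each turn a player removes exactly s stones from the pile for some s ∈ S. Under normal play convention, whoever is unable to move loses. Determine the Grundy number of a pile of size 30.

2

n :  0  1  2  3  4  5  6  7  8  9 10 11 12 13 14 15 16 17 18 19 20 21 22 23 24 25 26 27 28 29 30
G :  0  1  0  1  0  1  0  1  0  1  2  3  2  3  2  3  2  3  2  3  0  1  0  1  0  1  0  1  0  1  2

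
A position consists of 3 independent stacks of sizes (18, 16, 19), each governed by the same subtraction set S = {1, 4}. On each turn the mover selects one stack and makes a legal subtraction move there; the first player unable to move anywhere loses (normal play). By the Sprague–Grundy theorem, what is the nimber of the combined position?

2

All stacks use S = {1, 4}:
n :  0  1  2  3  4  5  6  7  8  9 10 11 12 13 14 15 16 17 18 19
G :  0  1  0  1  2  0  1  0  1  2  0  1  0  1  2  0  1  0  1  2
Stack A: G(18) = 1.
Stack B: G(16) = 1.
Stack C: G(19) = 2.
Combined Grundy value = 1 ⊕ 1 ⊕ 2 = 2.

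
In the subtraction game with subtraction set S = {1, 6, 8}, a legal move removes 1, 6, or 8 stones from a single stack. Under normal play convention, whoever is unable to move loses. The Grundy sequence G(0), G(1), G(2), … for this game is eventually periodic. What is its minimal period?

G(0) = 0
G(1) = mex{0} = 1
G(2) = mex{1} = 0
G(3) = mex{0} = 1
G(4) = mex{1} = 0
G(5) = mex{0} = 1
G(6) = mex{1,0} = 2
G(7) = mex{2,1} = 0
G(8) = mex{0,0,0} = 1
G(9) = mex{1,1,1} = 0
G(10) = mex{0,0,0} = 1
G(11) = mex{1,1,1} = 0
G(12) = mex{0,2,0} = 1
G(13) = mex{1,0,1} = 2
G(14) = mex{2,1,2} = 0
G(15) = mex{0,0,0} = 1
G(16) = mex{1,1,1} = 0
G(n+7) = G(n) holds for n = 0,…,7 (a full window of length max(S) = 8), so the sequence is purely periodic with period 7.

7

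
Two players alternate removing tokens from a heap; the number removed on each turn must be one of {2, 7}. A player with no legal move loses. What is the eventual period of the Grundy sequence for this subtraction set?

9

n :  0  1  2  3  4  5  6  7  8  9 10 11 12 13 14 15 16 17 18 19
G :  0  0  1  1  0  0  1  1  2  0  0  1  1  0  0  1  1  2  0  0
G(n+9) = G(n) holds for n = 0,…,6 (a full window of length max(S) = 7), so the sequence is purely periodic with period 9.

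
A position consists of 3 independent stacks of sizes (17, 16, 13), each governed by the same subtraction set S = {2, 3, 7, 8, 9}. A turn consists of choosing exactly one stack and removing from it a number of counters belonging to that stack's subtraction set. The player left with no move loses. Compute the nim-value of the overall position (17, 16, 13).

All stacks use S = {2, 3, 7, 8, 9}:
G(0) = 0
G(1) = mex{} = 0
G(2) = mex{0} = 1
G(3) = mex{0,0} = 1
G(4) = mex{1,0} = 2
G(5) = mex{1,1} = 0
G(6) = mex{2,1} = 0
G(7) = mex{0,2,0} = 1
G(8) = mex{0,0,0,0} = 1
G(9) = mex{1,0,1,0,0} = 2
G(10) = mex{1,1,1,1,0} = 2
G(11) = mex{2,1,2,1,1} = 0
G(12) = mex{2,2,0,2,1} = 3
G(13) = mex{0,2,0,0,2} = 1
G(14) = mex{3,0,1,0,0} = 2
G(15) = mex{1,3,1,1,0} = 2
G(16) = mex{2,1,2,1,1} = 0
G(17) = mex{2,2,2,2,1} = 0
Stack A: G(17) = 0.
Stack B: G(16) = 0.
Stack C: G(13) = 1.
Combined Grundy value = 0 ⊕ 0 ⊕ 1 = 1.

1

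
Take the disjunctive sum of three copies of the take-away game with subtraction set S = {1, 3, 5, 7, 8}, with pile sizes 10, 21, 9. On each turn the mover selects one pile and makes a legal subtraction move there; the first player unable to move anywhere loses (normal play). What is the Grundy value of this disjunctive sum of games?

1

All piles use S = {1, 3, 5, 7, 8}:
n :  0  1  2  3  4  5  6  7  8  9 10 11 12 13 14 15 16 17 18 19 20 21
G :  0  1  0  1  0  1  0  1  2  3  2  3  2  3  2  0  1  0  1  0  1  0
Pile A: G(10) = 2.
Pile B: G(21) = 0.
Pile C: G(9) = 3.
Combined Grundy value = 2 ⊕ 0 ⊕ 3 = 1.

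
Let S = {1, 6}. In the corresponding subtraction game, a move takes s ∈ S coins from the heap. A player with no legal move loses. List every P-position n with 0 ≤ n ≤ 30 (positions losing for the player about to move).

0, 2, 4, 7, 9, 11, 14, 16, 18, 21, 23, 25, 28, 30

n :  0  1  2  3  4  5  6  7  8  9 10 11 12 13 14 15 16 17 18 19 20 21 22 23 24 25 26 27 28 29 30
G :  0  1  0  1  0  1  2  0  1  0  1  0  1  2  0  1  0  1  0  1  2  0  1  0  1  0  1  2  0  1  0
P-positions are exactly the n with G(n) = 0.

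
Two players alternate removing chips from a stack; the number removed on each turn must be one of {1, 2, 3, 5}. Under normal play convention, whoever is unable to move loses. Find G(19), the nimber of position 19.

3

n :  0  1  2  3  4  5  6  7  8  9 10 11 12 13 14 15 16 17 18 19
G :  0  1  2  3  0  1  2  3  0  1  2  3  0  1  2  3  0  1  2  3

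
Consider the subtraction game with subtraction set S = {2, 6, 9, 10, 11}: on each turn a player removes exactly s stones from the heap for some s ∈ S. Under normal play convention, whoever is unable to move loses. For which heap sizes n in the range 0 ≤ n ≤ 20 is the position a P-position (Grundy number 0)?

G(0) = 0
G(1) = mex{} = 0
G(2) = mex{0} = 1
G(3) = mex{0} = 1
G(4) = mex{1} = 0
G(5) = mex{1} = 0
G(6) = mex{0,0} = 1
G(7) = mex{0,0} = 1
G(8) = mex{1,1} = 0
G(9) = mex{1,1,0} = 2
G(10) = mex{0,0,0,0} = 1
G(11) = mex{2,0,1,0,0} = 3
G(12) = mex{1,1,1,1,0} = 2
G(13) = mex{3,1,0,1,1} = 2
G(14) = mex{2,0,0,0,1} = 3
G(15) = mex{2,2,1,0,0} = 3
G(16) = mex{3,1,1,1,0} = 2
G(17) = mex{3,3,0,1,1} = 2
G(18) = mex{2,2,2,0,1} = 3
G(19) = mex{2,2,1,2,0} = 3
G(20) = mex{3,3,3,1,2} = 0
P-positions are exactly the n with G(n) = 0.

0, 1, 4, 5, 8, 20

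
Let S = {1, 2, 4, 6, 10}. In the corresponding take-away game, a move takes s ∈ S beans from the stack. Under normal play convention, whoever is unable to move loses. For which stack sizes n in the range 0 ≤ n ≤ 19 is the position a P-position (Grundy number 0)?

G(0) = 0
G(1) = mex{0} = 1
G(2) = mex{1,0} = 2
G(3) = mex{2,1} = 0
G(4) = mex{0,2,0} = 1
G(5) = mex{1,0,1} = 2
G(6) = mex{2,1,2,0} = 3
G(7) = mex{3,2,0,1} = 4
G(8) = mex{4,3,1,2} = 0
G(9) = mex{0,4,2,0} = 1
G(10) = mex{1,0,3,1,0} = 2
G(11) = mex{2,1,4,2,1} = 0
G(12) = mex{0,2,0,3,2} = 1
G(13) = mex{1,0,1,4,0} = 2
G(14) = mex{2,1,2,0,1} = 3
G(15) = mex{3,2,0,1,2} = 4
G(16) = mex{4,3,1,2,3} = 0
G(17) = mex{0,4,2,0,4} = 1
G(18) = mex{1,0,3,1,0} = 2
G(19) = mex{2,1,4,2,1} = 0
P-positions are exactly the n with G(n) = 0.

0, 3, 8, 11, 16, 19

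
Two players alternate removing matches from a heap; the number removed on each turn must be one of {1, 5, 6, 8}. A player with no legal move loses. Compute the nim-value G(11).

0

n :  0  1  2  3  4  5  6  7  8  9 10 11
G :  0  1  0  1  0  1  2  3  2  3  2  0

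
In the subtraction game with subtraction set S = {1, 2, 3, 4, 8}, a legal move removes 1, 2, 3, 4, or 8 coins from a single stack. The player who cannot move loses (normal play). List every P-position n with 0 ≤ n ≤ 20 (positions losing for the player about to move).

n :  0  1  2  3  4  5  6  7  8  9 10 11 12 13 14 15 16 17 18 19 20
G :  0  1  2  3  4  0  1  2  3  4  0  1  2  3  4  0  1  2  3  4  0
P-positions are exactly the n with G(n) = 0.

0, 5, 10, 15, 20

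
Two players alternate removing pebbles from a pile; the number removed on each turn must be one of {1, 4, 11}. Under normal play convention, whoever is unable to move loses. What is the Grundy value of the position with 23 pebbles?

G(0) = 0
G(1) = mex{0} = 1
G(2) = mex{1} = 0
G(3) = mex{0} = 1
G(4) = mex{1,0} = 2
G(5) = mex{2,1} = 0
G(6) = mex{0,0} = 1
G(7) = mex{1,1} = 0
G(8) = mex{0,2} = 1
G(9) = mex{1,0} = 2
G(10) = mex{2,1} = 0
G(11) = mex{0,0,0} = 1
G(12) = mex{1,1,1} = 0
G(13) = mex{0,2,0} = 1
G(14) = mex{1,0,1} = 2
G(15) = mex{2,1,2} = 0
G(16) = mex{0,0,0} = 1
G(17) = mex{1,1,1} = 0
G(18) = mex{0,2,0} = 1
G(19) = mex{1,0,1} = 2
G(20) = mex{2,1,2} = 0
G(21) = mex{0,0,0} = 1
G(22) = mex{1,1,1} = 0
G(23) = mex{0,2,0} = 1

1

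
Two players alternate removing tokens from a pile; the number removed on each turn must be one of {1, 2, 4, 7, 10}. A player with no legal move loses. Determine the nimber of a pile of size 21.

G(0) = 0
G(1) = mex{0} = 1
G(2) = mex{1,0} = 2
G(3) = mex{2,1} = 0
G(4) = mex{0,2,0} = 1
G(5) = mex{1,0,1} = 2
G(6) = mex{2,1,2} = 0
G(7) = mex{0,2,0,0} = 1
G(8) = mex{1,0,1,1} = 2
G(9) = mex{2,1,2,2} = 0
G(10) = mex{0,2,0,0,0} = 1
G(11) = mex{1,0,1,1,1} = 2
G(12) = mex{2,1,2,2,2} = 0
G(13) = mex{0,2,0,0,0} = 1
G(14) = mex{1,0,1,1,1} = 2
G(15) = mex{2,1,2,2,2} = 0
G(16) = mex{0,2,0,0,0} = 1
G(17) = mex{1,0,1,1,1} = 2
G(18) = mex{2,1,2,2,2} = 0
G(19) = mex{0,2,0,0,0} = 1
G(20) = mex{1,0,1,1,1} = 2
G(21) = mex{2,1,2,2,2} = 0

0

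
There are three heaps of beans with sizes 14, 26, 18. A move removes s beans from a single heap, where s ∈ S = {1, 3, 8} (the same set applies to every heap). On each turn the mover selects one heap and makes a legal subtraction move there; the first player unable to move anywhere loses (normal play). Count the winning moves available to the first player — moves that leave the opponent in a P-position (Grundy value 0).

All heaps use S = {1, 3, 8}:
n :  0  1  2  3  4  5  6  7  8  9 10 11 12 13 14 15 16 17 18 19 20 21 22 23 24 25 26
G :  0  1  0  1  0  1  0  1  2  3  2  0  1  0  1  0  1  0  1  2  3  2  0  1  0  1  0
Heap A: G(14) = 1.
Heap B: G(26) = 0.
Heap C: G(18) = 1.
Combined Grundy value = 1 ⊕ 0 ⊕ 1 = 0.
A winning move leaves total XOR = 0, i.e. changes one component's Grundy value g to g ⊕ X where X is the current total.
Heap A: target g' = 1⊕0 = 1, but every legal move changes the Grundy value (mex property), so 0 moves.
Heap B: target g' = 0⊕0 = 0, but every legal move changes the Grundy value (mex property), so 0 moves.
Heap C: target g' = 1⊕0 = 1, but every legal move changes the Grundy value (mex property), so 0 moves.

0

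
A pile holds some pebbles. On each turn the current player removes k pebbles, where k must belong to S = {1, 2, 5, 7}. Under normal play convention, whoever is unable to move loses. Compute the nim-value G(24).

G(0) = 0
G(1) = mex{0} = 1
G(2) = mex{1,0} = 2
G(3) = mex{2,1} = 0
G(4) = mex{0,2} = 1
G(5) = mex{1,0,0} = 2
G(6) = mex{2,1,1} = 0
G(7) = mex{0,2,2,0} = 1
G(8) = mex{1,0,0,1} = 2
G(9) = mex{2,1,1,2} = 0
G(10) = mex{0,2,2,0} = 1
G(11) = mex{1,0,0,1} = 2
G(12) = mex{2,1,1,2} = 0
G(13) = mex{0,2,2,0} = 1
G(14) = mex{1,0,0,1} = 2
G(15) = mex{2,1,1,2} = 0
G(16) = mex{0,2,2,0} = 1
G(17) = mex{1,0,0,1} = 2
G(18) = mex{2,1,1,2} = 0
G(19) = mex{0,2,2,0} = 1
G(20) = mex{1,0,0,1} = 2
G(21) = mex{2,1,1,2} = 0
G(22) = mex{0,2,2,0} = 1
G(23) = mex{1,0,0,1} = 2
G(24) = mex{2,1,1,2} = 0

0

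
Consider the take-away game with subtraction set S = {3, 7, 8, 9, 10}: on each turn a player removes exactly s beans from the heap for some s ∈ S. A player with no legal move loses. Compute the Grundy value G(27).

n :  0  1  2  3  4  5  6  7  8  9 10 11 12 13 14 15 16 17 18 19 20 21 22 23 24 25 26 27
G :  0  0  0  1  1  1  0  2  2  1  3  3  2  2  4  3  3  0  0  0  1  1  1  0  2  2  1  3

3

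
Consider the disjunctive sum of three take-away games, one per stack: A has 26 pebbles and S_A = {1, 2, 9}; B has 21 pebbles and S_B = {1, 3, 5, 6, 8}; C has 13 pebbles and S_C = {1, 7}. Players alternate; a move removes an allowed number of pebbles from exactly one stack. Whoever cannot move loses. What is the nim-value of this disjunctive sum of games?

Stack A, S = {1, 2, 9}:
n :  0  1  2  3  4  5  6  7  8  9 10 11 12 13 14 15 16 17 18 19 20 21 22 23 24 25 26
G :  0  1  2  0  1  2  0  1  2  3  0  1  2  0  1  2  0  1  2  3  0  1  2  0  1  2  0
G_A(26) = 0.
Stack B, S = {1, 3, 5, 6, 8}:
n :  0  1  2  3  4  5  6  7  8  9 10 11 12 13 14 15 16 17 18 19 20 21
G :  0  1  0  1  0  1  2  3  2  3  2  0  1  0  1  0  1  2  3  2  3  2
G_B(21) = 2.
Stack C, S = {1, 7}:
G(0) = 0
G(1) = mex{0} = 1
G(2) = mex{1} = 0
G(3) = mex{0} = 1
G(4) = mex{1} = 0
G(5) = mex{0} = 1
G(6) = mex{1} = 0
G(7) = mex{0,0} = 1
G(8) = mex{1,1} = 0
G(9) = mex{0,0} = 1
G(10) = mex{1,1} = 0
G(11) = mex{0,0} = 1
G(12) = mex{1,1} = 0
G(13) = mex{0,0} = 1
G_C(13) = 1.
Combined Grundy value = 0 ⊕ 2 ⊕ 1 = 3.

3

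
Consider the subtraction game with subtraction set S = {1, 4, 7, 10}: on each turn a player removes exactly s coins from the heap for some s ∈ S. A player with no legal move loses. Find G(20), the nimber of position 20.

1

n :  0  1  2  3  4  5  6  7  8  9 10 11 12 13 14 15 16 17 18 19 20
G :  0  1  0  1  2  0  1  2  0  1  2  0  1  0  1  2  0  1  2  0  1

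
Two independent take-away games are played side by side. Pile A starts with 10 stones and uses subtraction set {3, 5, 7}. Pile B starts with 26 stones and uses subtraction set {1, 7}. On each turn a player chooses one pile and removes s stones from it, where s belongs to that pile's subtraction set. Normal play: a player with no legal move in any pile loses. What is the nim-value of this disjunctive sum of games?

0

Pile A, S = {3, 5, 7}:
n :  0  1  2  3  4  5  6  7  8  9 10
G :  0  0  0  1  1  1  2  2  2  3  0
G_A(10) = 0.
Pile B, S = {1, 7}:
n :  0  1  2  3  4  5  6  7  8  9 10 11 12 13 14 15 16 17 18 19 20 21 22 23 24 25 26
G :  0  1  0  1  0  1  0  1  0  1  0  1  0  1  0  1  0  1  0  1  0  1  0  1  0  1  0
G_B(26) = 0.
Combined Grundy value = 0 ⊕ 0 = 0.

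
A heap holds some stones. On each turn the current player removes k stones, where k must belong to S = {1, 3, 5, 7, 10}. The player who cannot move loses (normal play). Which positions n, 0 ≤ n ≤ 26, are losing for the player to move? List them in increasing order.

0, 2, 4, 6, 8, 17, 19, 21, 23, 25

G(0) = 0
G(1) = mex{0} = 1
G(2) = mex{1} = 0
G(3) = mex{0,0} = 1
G(4) = mex{1,1} = 0
G(5) = mex{0,0,0} = 1
G(6) = mex{1,1,1} = 0
G(7) = mex{0,0,0,0} = 1
G(8) = mex{1,1,1,1} = 0
G(9) = mex{0,0,0,0} = 1
G(10) = mex{1,1,1,1,0} = 2
G(11) = mex{2,0,0,0,1} = 3
G(12) = mex{3,1,1,1,0} = 2
G(13) = mex{2,2,0,0,1} = 3
G(14) = mex{3,3,1,1,0} = 2
G(15) = mex{2,2,2,0,1} = 3
G(16) = mex{3,3,3,1,0} = 2
G(17) = mex{2,2,2,2,1} = 0
G(18) = mex{0,3,3,3,0} = 1
G(19) = mex{1,2,2,2,1} = 0
G(20) = mex{0,0,3,3,2} = 1
G(21) = mex{1,1,2,2,3} = 0
G(22) = mex{0,0,0,3,2} = 1
G(23) = mex{1,1,1,2,3} = 0
G(24) = mex{0,0,0,0,2} = 1
G(25) = mex{1,1,1,1,3} = 0
G(26) = mex{0,0,0,0,2} = 1
P-positions are exactly the n with G(n) = 0.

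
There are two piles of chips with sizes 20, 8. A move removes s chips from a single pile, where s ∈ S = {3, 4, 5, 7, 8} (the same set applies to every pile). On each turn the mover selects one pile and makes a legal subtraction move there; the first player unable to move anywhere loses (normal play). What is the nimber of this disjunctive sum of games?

All piles use S = {3, 4, 5, 7, 8}:
G(0) = 0
G(1) = mex{} = 0
G(2) = mex{} = 0
G(3) = mex{0} = 1
G(4) = mex{0,0} = 1
G(5) = mex{0,0,0} = 1
G(6) = mex{1,0,0} = 2
G(7) = mex{1,1,0,0} = 2
G(8) = mex{1,1,1,0,0} = 2
G(9) = mex{2,1,1,0,0} = 3
G(10) = mex{2,2,1,1,0} = 3
G(11) = mex{2,2,2,1,1} = 0
G(12) = mex{3,2,2,1,1} = 0
G(13) = mex{3,3,2,2,1} = 0
G(14) = mex{0,3,3,2,2} = 1
G(15) = mex{0,0,3,2,2} = 1
G(16) = mex{0,0,0,3,2} = 1
G(17) = mex{1,0,0,3,3} = 2
G(18) = mex{1,1,0,0,3} = 2
G(19) = mex{1,1,1,0,0} = 2
G(20) = mex{2,1,1,0,0} = 3
Pile A: G(20) = 3.
Pile B: G(8) = 2.
Combined Grundy value = 3 ⊕ 2 = 1.

1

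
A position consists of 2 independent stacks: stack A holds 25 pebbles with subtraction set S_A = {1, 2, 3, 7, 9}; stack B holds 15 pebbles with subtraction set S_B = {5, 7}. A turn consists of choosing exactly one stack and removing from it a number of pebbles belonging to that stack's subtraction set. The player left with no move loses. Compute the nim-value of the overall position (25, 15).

1

Stack A, S = {1, 2, 3, 7, 9}:
n :  0  1  2  3  4  5  6  7  8  9 10 11 12 13 14 15 16 17 18 19 20 21 22 23 24 25
G :  0  1  2  3  0  1  2  3  0  1  2  3  0  1  2  3  0  1  2  3  0  1  2  3  0  1
G_A(25) = 1.
Stack B, S = {5, 7}:
n :  0  1  2  3  4  5  6  7  8  9 10 11 12 13 14 15
G :  0  0  0  0  0  1  1  1  1  1  2  2  0  0  0  0
G_B(15) = 0.
Combined Grundy value = 1 ⊕ 0 = 1.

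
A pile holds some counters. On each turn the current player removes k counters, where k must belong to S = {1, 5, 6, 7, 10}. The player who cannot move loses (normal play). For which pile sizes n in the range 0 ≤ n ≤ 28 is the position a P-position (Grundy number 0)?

0, 2, 4, 13, 15, 17, 26, 28

G(0) = 0
G(1) = mex{0} = 1
G(2) = mex{1} = 0
G(3) = mex{0} = 1
G(4) = mex{1} = 0
G(5) = mex{0,0} = 1
G(6) = mex{1,1,0} = 2
G(7) = mex{2,0,1,0} = 3
G(8) = mex{3,1,0,1} = 2
G(9) = mex{2,0,1,0} = 3
G(10) = mex{3,1,0,1,0} = 2
G(11) = mex{2,2,1,0,1} = 3
G(12) = mex{3,3,2,1,0} = 4
G(13) = mex{4,2,3,2,1} = 0
G(14) = mex{0,3,2,3,0} = 1
G(15) = mex{1,2,3,2,1} = 0
G(16) = mex{0,3,2,3,2} = 1
G(17) = mex{1,4,3,2,3} = 0
G(18) = mex{0,0,4,3,2} = 1
G(19) = mex{1,1,0,4,3} = 2
G(20) = mex{2,0,1,0,2} = 3
G(21) = mex{3,1,0,1,3} = 2
G(22) = mex{2,0,1,0,4} = 3
G(23) = mex{3,1,0,1,0} = 2
G(24) = mex{2,2,1,0,1} = 3
G(25) = mex{3,3,2,1,0} = 4
G(26) = mex{4,2,3,2,1} = 0
G(27) = mex{0,3,2,3,0} = 1
G(28) = mex{1,2,3,2,1} = 0
P-positions are exactly the n with G(n) = 0.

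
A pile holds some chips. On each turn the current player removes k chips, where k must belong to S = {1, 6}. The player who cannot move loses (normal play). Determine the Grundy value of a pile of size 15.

1

G(0) = 0
G(1) = mex{0} = 1
G(2) = mex{1} = 0
G(3) = mex{0} = 1
G(4) = mex{1} = 0
G(5) = mex{0} = 1
G(6) = mex{1,0} = 2
G(7) = mex{2,1} = 0
G(8) = mex{0,0} = 1
G(9) = mex{1,1} = 0
G(10) = mex{0,0} = 1
G(11) = mex{1,1} = 0
G(12) = mex{0,2} = 1
G(13) = mex{1,0} = 2
G(14) = mex{2,1} = 0
G(15) = mex{0,0} = 1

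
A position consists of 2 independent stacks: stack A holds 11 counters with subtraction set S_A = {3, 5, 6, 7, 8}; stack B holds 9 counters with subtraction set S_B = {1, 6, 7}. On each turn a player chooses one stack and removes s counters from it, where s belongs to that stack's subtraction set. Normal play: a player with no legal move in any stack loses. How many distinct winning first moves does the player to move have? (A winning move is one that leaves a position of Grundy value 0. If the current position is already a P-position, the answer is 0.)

Stack A, S = {3, 5, 6, 7, 8}:
n :  0  1  2  3  4  5  6  7  8  9 10 11
G :  0  0  0  1  1  1  2  2  2  3  3  0
G_A(11) = 0.
Stack B, S = {1, 6, 7}:
n : 0 1 2 3 4 5 6 7 8 9
G : 0 1 0 1 0 1 2 3 2 3
G_B(9) = 3.
Combined Grundy value = 0 ⊕ 3 = 3.
A winning move leaves total XOR = 0, i.e. changes one component's Grundy value g to g ⊕ X where X is the current total.
Stack A: need g' = 0⊕3 = 3. Options: 11−3→G=2, 11−5→G=2, 11−6→G=1, 11−7→G=1, 11−8→G=1. Hits: 0.
Stack B: need g' = 3⊕3 = 0. Options: 9−1→G=2, 9−6→G=1, 9−7→G=0. Hits: 1.

1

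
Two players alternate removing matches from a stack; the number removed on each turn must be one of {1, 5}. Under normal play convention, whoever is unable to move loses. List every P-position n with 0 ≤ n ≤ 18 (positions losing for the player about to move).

G(0) = 0
G(1) = mex{0} = 1
G(2) = mex{1} = 0
G(3) = mex{0} = 1
G(4) = mex{1} = 0
G(5) = mex{0,0} = 1
G(6) = mex{1,1} = 0
G(7) = mex{0,0} = 1
G(8) = mex{1,1} = 0
G(9) = mex{0,0} = 1
G(10) = mex{1,1} = 0
G(11) = mex{0,0} = 1
G(12) = mex{1,1} = 0
G(13) = mex{0,0} = 1
G(14) = mex{1,1} = 0
G(15) = mex{0,0} = 1
G(16) = mex{1,1} = 0
G(17) = mex{0,0} = 1
G(18) = mex{1,1} = 0
P-positions are exactly the n with G(n) = 0.

0, 2, 4, 6, 8, 10, 12, 14, 16, 18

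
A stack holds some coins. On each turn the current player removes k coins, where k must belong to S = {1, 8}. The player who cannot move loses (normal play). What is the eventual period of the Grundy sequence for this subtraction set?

9

n :  0  1  2  3  4  5  6  7  8  9 10 11 12 13 14 15 16 17 18 19
G :  0  1  0  1  0  1  0  1  2  0  1  0  1  0  1  0  1  2  0  1
G(n+9) = G(n) holds for n = 0,…,7 (a full window of length max(S) = 8), so the sequence is purely periodic with period 9.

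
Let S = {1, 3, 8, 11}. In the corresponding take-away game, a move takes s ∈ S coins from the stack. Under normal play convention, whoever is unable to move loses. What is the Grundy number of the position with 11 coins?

3

n :  0  1  2  3  4  5  6  7  8  9 10 11
G :  0  1  0  1  0  1  0  1  2  3  2  3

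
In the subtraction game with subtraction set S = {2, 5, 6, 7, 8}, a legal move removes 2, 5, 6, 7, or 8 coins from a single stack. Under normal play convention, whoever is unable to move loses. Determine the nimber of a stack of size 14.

G(0) = 0
G(1) = mex{} = 0
G(2) = mex{0} = 1
G(3) = mex{0} = 1
G(4) = mex{1} = 0
G(5) = mex{1,0} = 2
G(6) = mex{0,0,0} = 1
G(7) = mex{2,1,0,0} = 3
G(8) = mex{1,1,1,0,0} = 2
G(9) = mex{3,0,1,1,0} = 2
G(10) = mex{2,2,0,1,1} = 3
G(11) = mex{2,1,2,0,1} = 3
G(12) = mex{3,3,1,2,0} = 4
G(13) = mex{3,2,3,1,2} = 0
G(14) = mex{4,2,2,3,1} = 0

0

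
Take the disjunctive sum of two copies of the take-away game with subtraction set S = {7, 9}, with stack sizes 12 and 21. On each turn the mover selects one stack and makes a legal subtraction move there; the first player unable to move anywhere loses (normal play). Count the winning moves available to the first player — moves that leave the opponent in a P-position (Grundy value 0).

All stacks use S = {7, 9}:
n :  0  1  2  3  4  5  6  7  8  9 10 11 12 13 14 15 16 17 18 19 20 21
G :  0  0  0  0  0  0  0  1  1  1  1  1  1  1  2  2  0  0  0  0  0  0
Stack A: G(12) = 1.
Stack B: G(21) = 0.
Combined Grundy value = 1 ⊕ 0 = 1.
A winning move leaves total XOR = 0, i.e. changes one component's Grundy value g to g ⊕ X where X is the current total.
Stack A: need g' = 1⊕1 = 0. Options: 12−7→G=0, 12−9→G=0. Hits: 2.
Stack B: need g' = 0⊕1 = 1. Options: 21−7→G=2, 21−9→G=1. Hits: 1.

3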